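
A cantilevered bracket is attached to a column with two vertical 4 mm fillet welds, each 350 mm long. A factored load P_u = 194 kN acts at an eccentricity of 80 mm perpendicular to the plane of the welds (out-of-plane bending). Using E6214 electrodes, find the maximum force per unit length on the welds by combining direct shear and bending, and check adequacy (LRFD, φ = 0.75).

E62XX → F_EXX = 620 MPa.
L_w = 2 × 350 = 700 mm; section modulus (unit throat) S = 2 × L²/6 = 40830 mm².
Direct shear f_v = P/L_w = 194×10³/700 = 277.1 N/mm.
Moment M = P × e = 194×10³ × 80 = 15520000 N·mm; bending f_b = M/S = 380.1 N/mm.
f_max = √(f_v² + f_b²) = √(277.1² + 380.1²) = 470.4 N/mm.
φr_n = 0.75 × 0.6 × 620 × (0.707 × 4) = 789 N/mm → adequate.

f_max ≈ 470 N/mm; adequate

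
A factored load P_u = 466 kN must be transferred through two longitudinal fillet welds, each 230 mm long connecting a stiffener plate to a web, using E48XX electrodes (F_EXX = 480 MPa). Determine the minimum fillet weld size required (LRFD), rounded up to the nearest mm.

w = 7 mm

Total weld length L = 460 mm.
Required throat t_e = P_u / (φ × 0.6 F_EXX × L) = 466 / (0.75 × 0.6 × 480 × 460 × 10⁻³) = 4.69 mm.
Required leg w = t_e / 0.707 = 6.634 mm → use 7 mm.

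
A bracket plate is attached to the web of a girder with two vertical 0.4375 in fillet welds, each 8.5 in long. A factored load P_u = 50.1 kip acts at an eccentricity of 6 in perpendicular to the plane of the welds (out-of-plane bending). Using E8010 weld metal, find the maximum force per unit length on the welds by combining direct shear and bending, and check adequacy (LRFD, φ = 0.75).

E80XX → F_EXX = 80 ksi.
L_w = 2 × 8.5 = 17 in; section modulus (unit throat) S = 2 × L²/6 = 24.08 in².
Direct shear f_v = P/L_w = 50.1/17 = 2.947 kip/in.
Moment M = P × e = 50.1 × 6 = 300.6 kip·in; bending f_b = M/S = 12.48 kip/in.
f_max = √(f_v² + f_b²) = √(2.947² + 12.48²) = 12.82 kip/in.
φr_n = 0.75 × 0.6 × 80 × (0.707 × 0.4375) = 11.14 kip/in → NOT adequate.

f_max ≈ 12.8 kip/in; NOT adequate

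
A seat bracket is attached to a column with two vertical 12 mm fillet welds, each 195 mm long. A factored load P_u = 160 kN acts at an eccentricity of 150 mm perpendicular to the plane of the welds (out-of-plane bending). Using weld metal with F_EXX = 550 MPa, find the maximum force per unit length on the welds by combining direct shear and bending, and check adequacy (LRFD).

f_max ≈ 1940 N/mm; adequate

L_w = 2 × 195 = 390 mm; section modulus (unit throat) S = 2 × L²/6 = 12680 mm².
Direct shear f_v = P/L_w = 160×10³/390 = 410.3 N/mm.
Moment M = P × e = 160×10³ × 150 = 24000000 N·mm; bending f_b = M/S = 1893 N/mm.
f_max = √(f_v² + f_b²) = √(410.3² + 1893²) = 1937 N/mm.
φr_n = 0.75 × 0.6 × 550 × (0.707 × 12) = 2100 N/mm → adequate.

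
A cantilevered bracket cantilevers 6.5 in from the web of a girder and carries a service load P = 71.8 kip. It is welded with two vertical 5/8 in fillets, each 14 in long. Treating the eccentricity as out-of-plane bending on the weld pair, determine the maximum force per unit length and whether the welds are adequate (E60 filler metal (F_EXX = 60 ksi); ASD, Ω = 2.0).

f_max ≈ 7.59 kip/in; adequate

L_w = 2 × 14 = 28 in; section modulus (unit throat) S = 2 × L²/6 = 65.33 in².
Direct shear f_v = P/L_w = 71.8/28 = 2.564 kip/in.
Moment M = P × e = 71.8 × 6.5 = 466.7 kip·in; bending f_b = M/S = 7.143 kip/in.
f_max = √(f_v² + f_b²) = √(2.564² + 7.143²) = 7.59 kip/in.
r_n/Ω = (1/2.0) × 0.6 × 60 × (0.707 × 0.625) = 7.954 kip/in → adequate.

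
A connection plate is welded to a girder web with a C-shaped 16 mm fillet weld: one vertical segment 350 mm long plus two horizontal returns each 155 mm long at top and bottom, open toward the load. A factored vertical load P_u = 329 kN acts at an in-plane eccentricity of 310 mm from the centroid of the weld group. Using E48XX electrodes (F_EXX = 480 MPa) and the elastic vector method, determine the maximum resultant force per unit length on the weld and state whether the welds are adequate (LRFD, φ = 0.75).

Total weld length L_w = 660 mm. Treat welds as unit-width lines.
Centroid: x̄ = 2×155×77.5 / 660 = 36.4 mm from the vertical weld.
Polar moment about centroid: J = I_x + I_y = [350³/12 + 2×155×175²] + [350×36.4² + 2(155³/12 + 155×41.1²)] = 14670000 mm³.
Direct shear f_v = P/L_w = 329×10³ / 660 = 498.5 N/mm (vertical).
Torsion M = P·e = 329×10³ × 310 = 101990000 N·mm.
Critical point at (x, y) = (118.6, 175) from centroid. f_tx = M·y/J = 1216 N/mm; f_ty = M·x/J = 824.3 N/mm.
Resultant f_max = √[f_tx² + (f_v + f_ty)²] = √[1216² + (498.5 + 824.3)²] = 1797 N/mm.
Capacity per unit length: φr_n = 0.75 × 0.6 × 480 × (0.707 × 16) = 2443 N/mm.
1797 ≤ 2443 → adequate.

f_max ≈ 1800 N/mm; adequate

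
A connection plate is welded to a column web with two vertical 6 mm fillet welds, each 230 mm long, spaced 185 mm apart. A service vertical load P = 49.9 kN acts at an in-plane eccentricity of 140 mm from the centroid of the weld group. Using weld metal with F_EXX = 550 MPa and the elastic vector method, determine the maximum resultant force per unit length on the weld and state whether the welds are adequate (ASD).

f_max ≈ 255 N/mm; adequate

Total weld length L_w = 460 mm. Treat welds as unit-width lines.
Polar moment about centroid: J = 2[d³/12 + d(b/2)²] = 2[230³/12 + 230×92.5²] = 5964000 mm³.
Direct shear f_v = P/L_w = 49.9×10³ / 460 = 108.5 N/mm (vertical).
Torsion M = P·e = 49.9×10³ × 140 = 6986000 N·mm.
Critical point at (x, y) = (92.5, 115) from centroid. f_tx = M·y/J = 134.7 N/mm; f_ty = M·x/J = 108.4 N/mm.
Resultant f_max = √[f_tx² + (f_v + f_ty)²] = √[134.7² + (108.5 + 108.4)²] = 255.3 N/mm.
Capacity per unit length: r_n/Ω = (1/2.0) × 0.6 × 550 × (0.707 × 6) = 699.9 N/mm.
255.3 ≤ 699.9 → adequate.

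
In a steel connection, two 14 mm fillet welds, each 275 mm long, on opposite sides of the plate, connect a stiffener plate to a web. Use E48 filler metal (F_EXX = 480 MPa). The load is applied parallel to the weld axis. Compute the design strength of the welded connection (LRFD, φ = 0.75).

φR_n ≈ 1180 kN

Effective throat t_e = 0.707 × 14 = 9.898 mm.
Total length L = 550 mm; A_we = 9.898 × 550 = 5444 mm².
F_nw = 0.6 F_EXX = 0.6 × 480 = 288 MPa.
φR_n = 0.75 × 288 × 5444 × 10⁻³ = 1176 kN.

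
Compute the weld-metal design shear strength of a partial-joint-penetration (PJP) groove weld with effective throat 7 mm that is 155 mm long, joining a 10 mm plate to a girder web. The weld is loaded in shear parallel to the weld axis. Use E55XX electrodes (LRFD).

E55XX → F_EXX = 550 MPa.
Effective throat (given) t_e = 7 mm.
A_we = 7 × 155 = 1085 mm².
F_nw = 0.6 F_EXX = 330 MPa.
φR_n = 0.75 × 330 × 1085 × 10⁻³ = 268.5 kN.

φR_n ≈ 269 kN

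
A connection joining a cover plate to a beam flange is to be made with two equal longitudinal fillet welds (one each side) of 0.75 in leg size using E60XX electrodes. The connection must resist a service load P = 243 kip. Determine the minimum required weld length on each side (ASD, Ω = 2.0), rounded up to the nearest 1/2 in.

E60XX → F_EXX = 60 ksi.
Throat t_e = 0.707 × 0.75 = 0.5302 in.
r_n/Ω = (0.6 × 60 × 0.5302) / 2.0 = 9.544 kip/in.
L_req = P / (r_n/Ω) = 243 / 9.544 = 25.46 in total.
Per side: 25.46 / 2 = 12.73 in.
Round up → use L = 13 in on each side.

L = 13 in on each side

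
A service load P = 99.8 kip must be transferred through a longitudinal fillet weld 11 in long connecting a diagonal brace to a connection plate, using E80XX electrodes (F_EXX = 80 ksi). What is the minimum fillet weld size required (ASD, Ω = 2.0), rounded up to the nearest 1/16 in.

Total weld length L = 11 in.
Required throat t_e = P × Ω / (0.6 F_EXX × L) = 99.8 × 2.0 / (0.6 × 80 × 11) = 0.378 in.
Required leg w = t_e / 0.707 = 0.5347 in → use 9/16 in.

w = 9/16 in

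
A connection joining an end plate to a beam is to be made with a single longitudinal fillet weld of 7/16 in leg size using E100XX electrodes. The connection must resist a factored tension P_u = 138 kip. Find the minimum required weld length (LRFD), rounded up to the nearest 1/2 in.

E100XX → F_EXX = 100 ksi.
Throat t_e = 0.707 × 0.4375 = 0.3093 in.
φr_n = 0.75 × 0.6 × 100 × 0.3093 = 13.92 kip/in.
L_req = P_u / φr_n = 138 / 13.92 = 9.914 in total.
Round up → use L = 10 in.

L = 10 in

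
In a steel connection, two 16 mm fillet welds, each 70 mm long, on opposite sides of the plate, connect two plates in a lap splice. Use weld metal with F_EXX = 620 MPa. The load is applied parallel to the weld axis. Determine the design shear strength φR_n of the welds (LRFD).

Effective throat t_e = 0.707 × 16 = 11.31 mm.
Total length L = 140 mm; A_we = 11.31 × 140 = 1584 mm².
F_nw = 0.6 F_EXX = 0.6 × 620 = 372 MPa.
φR_n = 0.75 × 372 × 1584 × 10⁻³ = 441.8 kN.

φR_n ≈ 442 kN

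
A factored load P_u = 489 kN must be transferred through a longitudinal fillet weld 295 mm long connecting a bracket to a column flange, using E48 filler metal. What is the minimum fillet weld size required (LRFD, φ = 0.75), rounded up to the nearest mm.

E48XX → F_EXX = 480 MPa.
Total weld length L = 295 mm.
Required throat t_e = P_u / (φ × 0.6 F_EXX × L) = 489 / (0.75 × 0.6 × 480 × 295 × 10⁻³) = 7.674 mm.
Required leg w = t_e / 0.707 = 10.85 mm → use 11 mm.

w = 11 mm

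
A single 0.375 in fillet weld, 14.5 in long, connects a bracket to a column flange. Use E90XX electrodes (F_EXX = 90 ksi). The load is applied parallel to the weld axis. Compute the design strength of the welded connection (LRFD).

Effective throat t_e = 0.707 × 0.375 = 0.2651 in.
Total length L = 14.5 in; A_we = 0.2651 × 14.5 = 3.844 in².
F_nw = 0.6 F_EXX = 0.6 × 90 = 54 ksi.
φR_n = 0.75 × 54 × 3.844 = 155.7 kips.

φR_n ≈ 156 kips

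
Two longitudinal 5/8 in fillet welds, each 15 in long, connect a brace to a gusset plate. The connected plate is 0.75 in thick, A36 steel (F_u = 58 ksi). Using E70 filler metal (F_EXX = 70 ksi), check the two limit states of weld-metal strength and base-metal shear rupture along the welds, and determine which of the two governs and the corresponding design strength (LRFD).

t_e = 0.707 × 0.625 = 0.4419 in; L = 30 in.
Weld metal: φR_n = 0.75 × 0.6 × 70 × 0.4419 × 30 = 417.6 kip.
Base metal (shear rupture): φR_n = 0.75 × 0.6 × 58 × 0.75 × 30 = 587.2 kip.
Governing: weld metal.

φR_n ≈ 418 kip (weld metal governs)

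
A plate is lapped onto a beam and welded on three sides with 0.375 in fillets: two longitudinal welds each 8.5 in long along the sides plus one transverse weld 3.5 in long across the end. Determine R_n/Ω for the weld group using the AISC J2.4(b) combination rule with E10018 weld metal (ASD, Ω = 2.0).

E100XX → F_EXX = 100 ksi.
t_e = 0.707 × 0.375 = 0.2651 in.
R_nwl = 0.6 × 100 × 0.2651 × 17 = 270.4 kip (longitudinal, 2 welds).
R_nwt = 0.6 × 100 × 0.2651 × 3.5 = 55.68 kip (transverse, base value).
(i) R_nwl + R_nwt = 326.1 kip; (ii) 0.85 R_nwl + 1.5 R_nwt = 313.4 kip.
R_n = max = 326.1 kip [governs: (i)]; R_n/Ω = 163.1 kip.

R_n/Ω ≈ 163 kip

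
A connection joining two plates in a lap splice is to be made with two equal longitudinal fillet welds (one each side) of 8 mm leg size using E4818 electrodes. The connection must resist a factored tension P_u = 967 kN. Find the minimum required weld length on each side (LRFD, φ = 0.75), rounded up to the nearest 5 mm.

L = 400 mm on each side

E48XX → F_EXX = 480 MPa.
Throat t_e = 0.707 × 8 = 5.656 mm.
φr_n = 0.75 × 0.6 × 480 × 5.656 × 10⁻³ = 1.222 kN/mm.
L_req = P_u / φr_n = 967 / 1.222 = 791.5 mm total.
Per side: 791.5 / 2 = 395.8 mm.
Round up → use L = 400 mm on each side.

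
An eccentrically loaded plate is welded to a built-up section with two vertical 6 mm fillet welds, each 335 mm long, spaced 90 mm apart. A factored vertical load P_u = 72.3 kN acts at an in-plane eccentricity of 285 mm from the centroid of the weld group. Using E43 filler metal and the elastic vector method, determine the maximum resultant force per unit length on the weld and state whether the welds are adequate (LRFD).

f_max ≈ 508 N/mm; adequate

E43XX → F_EXX = 430 MPa.
Total weld length L_w = 670 mm. Treat welds as unit-width lines.
Polar moment about centroid: J = 2[d³/12 + d(b/2)²] = 2[335³/12 + 335×45²] = 7623000 mm³.
Direct shear f_v = P/L_w = 72.3×10³ / 670 = 107.9 N/mm (vertical).
Torsion M = P·e = 72.3×10³ × 285 = 20606000 N·mm.
Critical point at (x, y) = (45, 167.5) from centroid. f_tx = M·y/J = 452.8 N/mm; f_ty = M·x/J = 121.6 N/mm.
Resultant f_max = √[f_tx² + (f_v + f_ty)²] = √[452.8² + (107.9 + 121.6)²] = 507.7 N/mm.
Capacity per unit length: φr_n = 0.75 × 0.6 × 430 × (0.707 × 6) = 820.8 N/mm.
507.7 ≤ 820.8 → adequate.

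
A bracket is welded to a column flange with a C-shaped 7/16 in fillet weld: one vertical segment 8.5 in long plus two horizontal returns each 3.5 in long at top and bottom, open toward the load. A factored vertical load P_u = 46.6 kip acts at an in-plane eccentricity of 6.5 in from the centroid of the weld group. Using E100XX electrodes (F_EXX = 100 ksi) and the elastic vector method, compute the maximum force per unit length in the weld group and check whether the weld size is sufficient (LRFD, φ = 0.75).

f_max ≈ 9.72 kip/in; adequate

Total weld length L_w = 15.5 in. Treat welds as unit-width lines.
Centroid: x̄ = 2×3.5×1.75 / 15.5 = 0.7903 in from the vertical weld.
Polar moment about centroid: J = I_x + I_y = [8.5³/12 + 2×3.5×4.25²] + [8.5×0.7903² + 2(3.5³/12 + 3.5×0.9597²)] = 196.5 in³.
Direct shear f_v = P/L_w = 46.6 / 15.5 = 3.006 kip/in (vertical).
Torsion M = P·e = 46.6 × 6.5 = 302.9 kip·in.
Critical point at (x, y) = (2.71, 4.25) from centroid. f_tx = M·y/J = 6.551 kip/in; f_ty = M·x/J = 4.177 kip/in.
Resultant f_max = √[f_tx² + (f_v + f_ty)²] = √[6.551² + (3.006 + 4.177)²] = 9.721 kip/in.
Capacity per unit length: φr_n = 0.75 × 0.6 × 100 × (0.707 × 0.4375) = 13.92 kip/in.
9.721 ≤ 13.92 → adequate.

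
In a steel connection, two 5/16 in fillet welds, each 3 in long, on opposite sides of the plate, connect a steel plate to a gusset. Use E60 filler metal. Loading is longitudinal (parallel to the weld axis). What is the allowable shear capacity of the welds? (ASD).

E60XX → F_EXX = 60 ksi.
Effective throat t_e = 0.707 × 0.3125 = 0.2209 in.
Total length L = 6 in; A_we = 0.2209 × 6 = 1.326 in².
F_nw = 0.6 F_EXX = 0.6 × 60 = 36 ksi.
R_n = 36 × 1.326 = 47.72 kips; R_n/Ω = 47.72/2.0 = 23.86 kips.

R_n/Ω ≈ 23.9 kips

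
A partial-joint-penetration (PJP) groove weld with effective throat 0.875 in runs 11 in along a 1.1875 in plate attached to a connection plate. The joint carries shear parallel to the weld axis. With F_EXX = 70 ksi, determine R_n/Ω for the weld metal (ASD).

Effective throat (given) t_e = 0.875 in.
A_we = 0.875 × 11 = 9.625 in².
F_nw = 0.6 F_EXX = 42 ksi.
R_n/Ω = (42 × 9.625) / 2.0 = 202.1 kips.

R_n/Ω ≈ 202 kips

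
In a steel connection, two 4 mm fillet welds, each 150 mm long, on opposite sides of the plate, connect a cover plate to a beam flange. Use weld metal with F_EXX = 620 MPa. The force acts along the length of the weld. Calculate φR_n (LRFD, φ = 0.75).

Effective throat t_e = 0.707 × 4 = 2.828 mm.
Total length L = 300 mm; A_we = 2.828 × 300 = 848.4 mm².
F_nw = 0.6 F_EXX = 0.6 × 620 = 372 MPa.
φR_n = 0.75 × 372 × 848.4 × 10⁻³ = 236.7 kN.

φR_n ≈ 237 kN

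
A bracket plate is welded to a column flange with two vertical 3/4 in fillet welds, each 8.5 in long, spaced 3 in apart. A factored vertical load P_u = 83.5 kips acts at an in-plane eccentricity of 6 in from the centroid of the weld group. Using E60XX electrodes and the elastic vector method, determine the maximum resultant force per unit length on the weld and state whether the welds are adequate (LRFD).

E60XX → F_EXX = 60 ksi.
Total weld length L_w = 17 in. Treat welds as unit-width lines.
Polar moment about centroid: J = 2[d³/12 + d(b/2)²] = 2[8.5³/12 + 8.5×1.5²] = 140.6 in³.
Direct shear f_v = P/L_w = 83.5 / 17 = 4.912 kip/in (vertical).
Torsion M = P·e = 83.5 × 6 = 501 kip·in.
Critical point at (x, y) = (1.5, 4.25) from centroid. f_tx = M·y/J = 15.14 kip/in; f_ty = M·x/J = 5.345 kip/in.
Resultant f_max = √[f_tx² + (f_v + f_ty)²] = √[15.14² + (4.912 + 5.345)²] = 18.29 kip/in.
Capacity per unit length: φr_n = 0.75 × 0.6 × 60 × (0.707 × 0.75) = 14.32 kip/in.
18.29 > 14.32 → NOT adequate.

f_max ≈ 18.3 kip/in; NOT adequate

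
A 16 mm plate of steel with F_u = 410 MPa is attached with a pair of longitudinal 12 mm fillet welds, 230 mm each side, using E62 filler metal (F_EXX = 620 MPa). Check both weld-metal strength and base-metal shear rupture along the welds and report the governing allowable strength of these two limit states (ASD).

t_e = 0.707 × 12 = 8.484 mm; L = 460 mm.
Weld metal: R_n/Ω = (1/2.0) × 0.6 × 620 × 8.484 × 460 × 10⁻³ = 725.9 kN.
Base metal (shear rupture): R_n/Ω = (1/2.0) × 0.6 × 410 × 16 × 460 × 10⁻³ = 905.3 kN.
Governing: weld metal.

R_n/Ω ≈ 726 kN (weld metal governs)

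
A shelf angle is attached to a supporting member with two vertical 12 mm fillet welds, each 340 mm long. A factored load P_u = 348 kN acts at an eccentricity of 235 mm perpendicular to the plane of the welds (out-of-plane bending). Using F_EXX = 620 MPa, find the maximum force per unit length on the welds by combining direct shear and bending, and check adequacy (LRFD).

f_max ≈ 2180 N/mm; adequate

L_w = 2 × 340 = 680 mm; section modulus (unit throat) S = 2 × L²/6 = 38530 mm².
Direct shear f_v = P/L_w = 348×10³/680 = 511.8 N/mm.
Moment M = P × e = 348×10³ × 235 = 81780000 N·mm; bending f_b = M/S = 2122 N/mm.
f_max = √(f_v² + f_b²) = √(511.8² + 2122²) = 2183 N/mm.
φr_n = 0.75 × 0.6 × 620 × (0.707 × 12) = 2367 N/mm → adequate.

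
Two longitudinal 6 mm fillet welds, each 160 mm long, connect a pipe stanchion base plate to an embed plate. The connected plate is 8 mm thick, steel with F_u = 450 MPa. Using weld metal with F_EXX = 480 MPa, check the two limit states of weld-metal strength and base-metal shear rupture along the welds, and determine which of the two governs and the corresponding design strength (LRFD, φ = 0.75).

t_e = 0.707 × 6 = 4.242 mm; L = 320 mm.
Weld metal: φR_n = 0.75 × 0.6 × 480 × 4.242 × 320 × 10⁻³ = 293.2 kN.
Base metal (shear rupture): φR_n = 0.75 × 0.6 × 450 × 8 × 320 × 10⁻³ = 518.4 kN.
Governing: weld metal.

φR_n ≈ 293 kN (weld metal governs)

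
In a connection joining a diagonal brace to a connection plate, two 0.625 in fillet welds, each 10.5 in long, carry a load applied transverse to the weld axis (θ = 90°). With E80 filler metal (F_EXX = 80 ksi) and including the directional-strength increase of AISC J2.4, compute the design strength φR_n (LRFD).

t_e = 0.707 × 0.625 = 0.4419 in; A_we = 0.4419 × 21 = 9.279 in².
Directional factor: 1.0 + 0.5 sin^1.5(90°) = 1.5.
F_nw = 0.6 × 80 × 1.5 = 72 ksi.
φR_n = 0.75 × 72 × 9.279 = 501.1 kips.

φR_n ≈ 501 kips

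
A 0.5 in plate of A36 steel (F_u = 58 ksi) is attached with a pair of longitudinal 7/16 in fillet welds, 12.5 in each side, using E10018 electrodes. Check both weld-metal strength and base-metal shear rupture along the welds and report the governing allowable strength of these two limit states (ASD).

R_n/Ω ≈ 217 kip (base-metal shear rupture governs)

E100XX → F_EXX = 100 ksi.
t_e = 0.707 × 0.4375 = 0.3093 in; L = 25 in.
Weld metal: R_n/Ω = (1/2.0) × 0.6 × 100 × 0.3093 × 25 = 232 kip.
Base metal (shear rupture): R_n/Ω = (1/2.0) × 0.6 × 58 × 0.5 × 25 = 217.5 kip.
Governing: base-metal shear rupture.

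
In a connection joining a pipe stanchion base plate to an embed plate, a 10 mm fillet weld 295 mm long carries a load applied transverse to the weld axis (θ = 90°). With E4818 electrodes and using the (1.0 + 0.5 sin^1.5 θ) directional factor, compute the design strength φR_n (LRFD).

E48XX → F_EXX = 480 MPa.
t_e = 0.707 × 10 = 7.07 mm; A_we = 7.07 × 295 = 2086 mm².
Directional factor: 1.0 + 0.5 sin^1.5(90°) = 1.5.
F_nw = 0.6 × 480 × 1.5 = 432 MPa.
φR_n = 0.75 × 432 × 2086 × 10⁻³ = 675.8 kN.

φR_n ≈ 676 kN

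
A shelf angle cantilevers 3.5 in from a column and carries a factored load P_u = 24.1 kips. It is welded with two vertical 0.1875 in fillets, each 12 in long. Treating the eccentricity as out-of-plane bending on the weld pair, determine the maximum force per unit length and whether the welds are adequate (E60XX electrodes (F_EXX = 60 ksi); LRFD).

f_max ≈ 2.02 kip/in; adequate

L_w = 2 × 12 = 24 in; section modulus (unit throat) S = 2 × L²/6 = 48 in².
Direct shear f_v = P/L_w = 24.1/24 = 1.004 kip/in.
Moment M = P × e = 24.1 × 3.5 = 84.35 kip·in; bending f_b = M/S = 1.757 kip/in.
f_max = √(f_v² + f_b²) = √(1.004² + 1.757²) = 2.024 kip/in.
φr_n = 0.75 × 0.6 × 60 × (0.707 × 0.1875) = 3.579 kip/in → adequate.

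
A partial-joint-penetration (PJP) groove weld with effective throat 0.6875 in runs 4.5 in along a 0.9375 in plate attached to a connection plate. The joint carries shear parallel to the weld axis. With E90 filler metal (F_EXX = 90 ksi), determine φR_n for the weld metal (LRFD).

Effective throat (given) t_e = 0.6875 in.
A_we = 0.6875 × 4.5 = 3.094 in².
F_nw = 0.6 F_EXX = 54 ksi.
φR_n = 0.75 × 54 × 3.094 = 125.3 kips.

φR_n ≈ 125 kips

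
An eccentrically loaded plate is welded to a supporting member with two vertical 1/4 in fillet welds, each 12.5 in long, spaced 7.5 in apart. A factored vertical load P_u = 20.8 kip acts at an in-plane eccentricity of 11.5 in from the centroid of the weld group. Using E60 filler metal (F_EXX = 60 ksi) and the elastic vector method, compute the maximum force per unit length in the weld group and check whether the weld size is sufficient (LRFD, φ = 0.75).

f_max ≈ 3.09 kip/in; adequate

Total weld length L_w = 25 in. Treat welds as unit-width lines.
Polar moment about centroid: J = 2[d³/12 + d(b/2)²] = 2[12.5³/12 + 12.5×3.75²] = 677.1 in³.
Direct shear f_v = P/L_w = 20.8 / 25 = 0.832 kip/in (vertical).
Torsion M = P·e = 20.8 × 11.5 = 239.2 kip·in.
Critical point at (x, y) = (3.75, 6.25) from centroid. f_tx = M·y/J = 2.208 kip/in; f_ty = M·x/J = 1.325 kip/in.
Resultant f_max = √[f_tx² + (f_v + f_ty)²] = √[2.208² + (0.832 + 1.325)²] = 3.087 kip/in.
Capacity per unit length: φr_n = 0.75 × 0.6 × 60 × (0.707 × 0.25) = 4.772 kip/in.
3.087 ≤ 4.772 → adequate.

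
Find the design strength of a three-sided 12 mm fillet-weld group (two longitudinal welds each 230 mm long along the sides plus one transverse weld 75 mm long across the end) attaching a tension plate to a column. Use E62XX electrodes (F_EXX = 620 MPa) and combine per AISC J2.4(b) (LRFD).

φR_n ≈ 1270 kN

t_e = 0.707 × 12 = 8.484 mm.
R_nwl = 0.6 × 620 × 8.484 × 460 × 10⁻³ = 1452 kN (longitudinal, 2 welds).
R_nwt = 0.6 × 620 × 8.484 × 75 × 10⁻³ = 236.7 kN (transverse, base value).
(i) R_nwl + R_nwt = 1688 kN; (ii) 0.85 R_nwl + 1.5 R_nwt = 1589 kN.
R_n = max = 1688 kN [governs: (i)]; φR_n = 1266 kN.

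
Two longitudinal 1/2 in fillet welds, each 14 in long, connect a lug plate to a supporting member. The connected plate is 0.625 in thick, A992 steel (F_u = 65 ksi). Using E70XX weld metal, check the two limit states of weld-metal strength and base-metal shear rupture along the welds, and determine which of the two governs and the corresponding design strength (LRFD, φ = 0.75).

E70XX → F_EXX = 70 ksi.
t_e = 0.707 × 0.5 = 0.3535 in; L = 28 in.
Weld metal: φR_n = 0.75 × 0.6 × 70 × 0.3535 × 28 = 311.8 kips.
Base metal (shear rupture): φR_n = 0.75 × 0.6 × 65 × 0.625 × 28 = 511.9 kips.
Governing: weld metal.

φR_n ≈ 312 kips (weld metal governs)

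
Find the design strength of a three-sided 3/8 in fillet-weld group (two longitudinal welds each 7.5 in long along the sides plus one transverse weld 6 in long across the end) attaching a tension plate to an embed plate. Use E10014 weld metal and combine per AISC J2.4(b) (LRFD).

E100XX → F_EXX = 100 ksi.
t_e = 0.707 × 0.375 = 0.2651 in.
R_nwl = 0.6 × 100 × 0.2651 × 15 = 238.6 kip (longitudinal, 2 welds).
R_nwt = 0.6 × 100 × 0.2651 × 6 = 95.45 kip (transverse, base value).
(i) R_nwl + R_nwt = 334.1 kip; (ii) 0.85 R_nwl + 1.5 R_nwt = 346 kip.
R_n = max = 346 kip [governs: (ii)]; φR_n = 259.5 kip.

φR_n ≈ 259 kip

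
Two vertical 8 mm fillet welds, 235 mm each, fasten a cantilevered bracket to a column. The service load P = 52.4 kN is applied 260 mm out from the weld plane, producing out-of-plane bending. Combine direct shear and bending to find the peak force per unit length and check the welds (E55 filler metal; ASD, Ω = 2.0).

f_max ≈ 748 N/mm; adequate

E55XX → F_EXX = 550 MPa.
L_w = 2 × 235 = 470 mm; section modulus (unit throat) S = 2 × L²/6 = 18410 mm².
Direct shear f_v = P/L_w = 52.4×10³/470 = 111.5 N/mm.
Moment M = P × e = 52.4×10³ × 260 = 13624000 N·mm; bending f_b = M/S = 740.1 N/mm.
f_max = √(f_v² + f_b²) = √(111.5² + 740.1²) = 748.4 N/mm.
r_n/Ω = (1/2.0) × 0.6 × 550 × (0.707 × 8) = 933.2 N/mm → adequate.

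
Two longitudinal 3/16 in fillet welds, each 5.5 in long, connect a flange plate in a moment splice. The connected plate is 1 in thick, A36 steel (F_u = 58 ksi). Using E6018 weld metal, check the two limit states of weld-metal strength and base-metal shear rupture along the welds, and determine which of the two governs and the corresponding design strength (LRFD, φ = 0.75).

φR_n ≈ 39.4 kips (weld metal governs)

E60XX → F_EXX = 60 ksi.
t_e = 0.707 × 0.1875 = 0.1326 in; L = 11 in.
Weld metal: φR_n = 0.75 × 0.6 × 60 × 0.1326 × 11 = 39.37 kips.
Base metal (shear rupture): φR_n = 0.75 × 0.6 × 58 × 1 × 11 = 287.1 kips.
Governing: weld metal.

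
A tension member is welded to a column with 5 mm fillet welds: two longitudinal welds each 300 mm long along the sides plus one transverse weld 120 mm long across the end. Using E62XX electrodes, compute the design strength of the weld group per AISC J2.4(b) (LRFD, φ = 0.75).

E62XX → F_EXX = 620 MPa.
t_e = 0.707 × 5 = 3.535 mm.
R_nwl = 0.6 × 620 × 3.535 × 600 × 10⁻³ = 789 kN (longitudinal, 2 welds).
R_nwt = 0.6 × 620 × 3.535 × 120 × 10⁻³ = 157.8 kN (transverse, base value).
(i) R_nwl + R_nwt = 946.8 kN; (ii) 0.85 R_nwl + 1.5 R_nwt = 907.4 kN.
R_n = max = 946.8 kN [governs: (i)]; φR_n = 710.1 kN.

φR_n ≈ 710 kN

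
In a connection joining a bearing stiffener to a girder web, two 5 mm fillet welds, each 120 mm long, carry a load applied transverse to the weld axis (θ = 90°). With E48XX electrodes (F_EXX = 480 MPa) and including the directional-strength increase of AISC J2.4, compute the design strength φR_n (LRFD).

φR_n ≈ 275 kN

t_e = 0.707 × 5 = 3.535 mm; A_we = 3.535 × 240 = 848.4 mm².
Directional factor: 1.0 + 0.5 sin^1.5(90°) = 1.5.
F_nw = 0.6 × 480 × 1.5 = 432 MPa.
φR_n = 0.75 × 432 × 848.4 × 10⁻³ = 274.9 kN.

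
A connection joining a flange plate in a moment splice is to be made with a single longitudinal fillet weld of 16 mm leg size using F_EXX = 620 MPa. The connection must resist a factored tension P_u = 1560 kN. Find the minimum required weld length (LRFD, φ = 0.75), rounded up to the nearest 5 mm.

Throat t_e = 0.707 × 16 = 11.31 mm.
φr_n = 0.75 × 0.6 × 620 × 11.31 × 10⁻³ = 3.156 kN/mm.
L_req = P_u / φr_n = 1560 / 3.156 = 494.3 mm total.
Round up → use L = 495 mm.

L = 495 mm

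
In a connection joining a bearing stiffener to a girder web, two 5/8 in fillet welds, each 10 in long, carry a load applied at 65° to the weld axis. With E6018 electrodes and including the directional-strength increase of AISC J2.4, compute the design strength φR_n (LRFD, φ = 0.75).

φR_n ≈ 342 kip

E60XX → F_EXX = 60 ksi.
t_e = 0.707 × 0.625 = 0.4419 in; A_we = 0.4419 × 20 = 8.837 in².
Directional factor: 1.0 + 0.5 sin^1.5(65°) = 1.431.
F_nw = 0.6 × 60 × 1.431 = 51.53 ksi.
φR_n = 0.75 × 51.53 × 8.837 = 341.6 kip.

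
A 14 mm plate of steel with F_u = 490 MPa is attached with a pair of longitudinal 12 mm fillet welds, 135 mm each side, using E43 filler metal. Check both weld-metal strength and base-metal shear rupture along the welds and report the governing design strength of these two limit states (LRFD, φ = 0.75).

E43XX → F_EXX = 430 MPa.
t_e = 0.707 × 12 = 8.484 mm; L = 270 mm.
Weld metal: φR_n = 0.75 × 0.6 × 430 × 8.484 × 270 × 10⁻³ = 443.2 kN.
Base metal (shear rupture): φR_n = 0.75 × 0.6 × 490 × 14 × 270 × 10⁻³ = 833.5 kN.
Governing: weld metal.

φR_n ≈ 443 kN (weld metal governs)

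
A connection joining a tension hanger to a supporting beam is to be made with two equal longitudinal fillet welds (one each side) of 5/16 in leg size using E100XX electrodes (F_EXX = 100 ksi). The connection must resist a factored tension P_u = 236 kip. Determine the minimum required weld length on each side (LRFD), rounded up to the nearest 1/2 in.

Throat t_e = 0.707 × 0.3125 = 0.2209 in.
φr_n = 0.75 × 0.6 × 100 × 0.2209 = 9.942 kip/in.
L_req = P_u / φr_n = 236 / 9.942 = 23.74 in total.
Per side: 23.74 / 2 = 11.87 in.
Round up → use L = 12 in on each side.

L = 12 in on each side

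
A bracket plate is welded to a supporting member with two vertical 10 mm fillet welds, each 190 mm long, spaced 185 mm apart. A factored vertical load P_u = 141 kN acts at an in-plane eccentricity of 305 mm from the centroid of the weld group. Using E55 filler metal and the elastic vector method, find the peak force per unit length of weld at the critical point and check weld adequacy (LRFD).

E55XX → F_EXX = 550 MPa.
Total weld length L_w = 380 mm. Treat welds as unit-width lines.
Polar moment about centroid: J = 2[d³/12 + d(b/2)²] = 2[190³/12 + 190×92.5²] = 4395000 mm³.
Direct shear f_v = P/L_w = 141×10³ / 380 = 371.1 N/mm (vertical).
Torsion M = P·e = 141×10³ × 305 = 43005000 N·mm.
Critical point at (x, y) = (92.5, 95) from centroid. f_tx = M·y/J = 929.7 N/mm; f_ty = M·x/J = 905.2 N/mm.
Resultant f_max = √[f_tx² + (f_v + f_ty)²] = √[929.7² + (371.1 + 905.2)²] = 1579 N/mm.
Capacity per unit length: φr_n = 0.75 × 0.6 × 550 × (0.707 × 10) = 1750 N/mm.
1579 ≤ 1750 → adequate.

f_max ≈ 1580 N/mm; adequate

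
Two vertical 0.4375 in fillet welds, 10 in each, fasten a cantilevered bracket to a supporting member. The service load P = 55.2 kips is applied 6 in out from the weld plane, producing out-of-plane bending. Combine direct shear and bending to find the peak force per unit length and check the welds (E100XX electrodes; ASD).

f_max ≈ 10.3 kip/in; NOT adequate

E100XX → F_EXX = 100 ksi.
L_w = 2 × 10 = 20 in; section modulus (unit throat) S = 2 × L²/6 = 33.33 in².
Direct shear f_v = P/L_w = 55.2/20 = 2.76 kip/in.
Moment M = P × e = 55.2 × 6 = 331.2 kip·in; bending f_b = M/S = 9.936 kip/in.
f_max = √(f_v² + f_b²) = √(2.76² + 9.936²) = 10.31 kip/in.
r_n/Ω = (1/2.0) × 0.6 × 100 × (0.707 × 0.4375) = 9.279 kip/in → NOT adequate.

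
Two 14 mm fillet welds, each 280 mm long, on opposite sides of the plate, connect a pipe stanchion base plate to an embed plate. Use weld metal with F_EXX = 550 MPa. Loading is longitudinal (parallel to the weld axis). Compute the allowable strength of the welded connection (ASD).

R_n/Ω ≈ 915 kN

Effective throat t_e = 0.707 × 14 = 9.898 mm.
Total length L = 560 mm; A_we = 9.898 × 560 = 5543 mm².
F_nw = 0.6 F_EXX = 0.6 × 550 = 330 MPa.
R_n = 330 × 5543 × 10⁻³ = 1829 kN; R_n/Ω = 1829/2.0 = 914.6 kN.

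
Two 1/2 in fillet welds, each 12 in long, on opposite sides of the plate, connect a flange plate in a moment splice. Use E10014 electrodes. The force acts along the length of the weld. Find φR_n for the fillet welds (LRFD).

φR_n ≈ 382 kip

E100XX → F_EXX = 100 ksi.
Effective throat t_e = 0.707 × 0.5 = 0.3535 in.
Total length L = 24 in; A_we = 0.3535 × 24 = 8.484 in².
F_nw = 0.6 F_EXX = 0.6 × 100 = 60 ksi.
φR_n = 0.75 × 60 × 8.484 = 381.8 kip.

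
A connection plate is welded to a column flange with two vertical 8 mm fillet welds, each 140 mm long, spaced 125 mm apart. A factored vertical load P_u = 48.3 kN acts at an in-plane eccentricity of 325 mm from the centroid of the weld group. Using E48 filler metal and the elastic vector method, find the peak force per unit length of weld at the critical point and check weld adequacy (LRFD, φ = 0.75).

E48XX → F_EXX = 480 MPa.
Total weld length L_w = 280 mm. Treat welds as unit-width lines.
Polar moment about centroid: J = 2[d³/12 + d(b/2)²] = 2[140³/12 + 140×62.5²] = 1551000 mm³.
Direct shear f_v = P/L_w = 48.3×10³ / 280 = 172.5 N/mm (vertical).
Torsion M = P·e = 48.3×10³ × 325 = 15698000 N·mm.
Critical point at (x, y) = (62.5, 70) from centroid. f_tx = M·y/J = 708.4 N/mm; f_ty = M·x/J = 632.5 N/mm.
Resultant f_max = √[f_tx² + (f_v + f_ty)²] = √[708.4² + (172.5 + 632.5)²] = 1072 N/mm.
Capacity per unit length: φr_n = 0.75 × 0.6 × 480 × (0.707 × 8) = 1222 N/mm.
1072 ≤ 1222 → adequate.

f_max ≈ 1070 N/mm; adequate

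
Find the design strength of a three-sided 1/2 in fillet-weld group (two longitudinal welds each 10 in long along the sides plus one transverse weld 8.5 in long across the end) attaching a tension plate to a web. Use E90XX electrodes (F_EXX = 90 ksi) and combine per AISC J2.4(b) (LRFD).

φR_n ≈ 426 kip

t_e = 0.707 × 0.5 = 0.3535 in.
R_nwl = 0.6 × 90 × 0.3535 × 20 = 381.8 kip (longitudinal, 2 welds).
R_nwt = 0.6 × 90 × 0.3535 × 8.5 = 162.3 kip (transverse, base value).
(i) R_nwl + R_nwt = 544 kip; (ii) 0.85 R_nwl + 1.5 R_nwt = 567.9 kip.
R_n = max = 567.9 kip [governs: (ii)]; φR_n = 425.9 kip.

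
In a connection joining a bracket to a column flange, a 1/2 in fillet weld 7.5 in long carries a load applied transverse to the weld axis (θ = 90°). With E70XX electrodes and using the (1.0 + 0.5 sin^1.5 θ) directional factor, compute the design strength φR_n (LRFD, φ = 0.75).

φR_n ≈ 125 kips

E70XX → F_EXX = 70 ksi.
t_e = 0.707 × 0.5 = 0.3535 in; A_we = 0.3535 × 7.5 = 2.651 in².
Directional factor: 1.0 + 0.5 sin^1.5(90°) = 1.5.
F_nw = 0.6 × 70 × 1.5 = 63 ksi.
φR_n = 0.75 × 63 × 2.651 = 125.3 kips.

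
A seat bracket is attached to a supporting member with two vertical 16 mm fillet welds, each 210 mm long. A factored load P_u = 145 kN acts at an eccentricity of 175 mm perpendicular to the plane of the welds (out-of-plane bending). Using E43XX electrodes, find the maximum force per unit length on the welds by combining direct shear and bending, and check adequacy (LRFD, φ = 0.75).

f_max ≈ 1760 N/mm; adequate

E43XX → F_EXX = 430 MPa.
L_w = 2 × 210 = 420 mm; section modulus (unit throat) S = 2 × L²/6 = 14700 mm².
Direct shear f_v = P/L_w = 145×10³/420 = 345.2 N/mm.
Moment M = P × e = 145×10³ × 175 = 25375000 N·mm; bending f_b = M/S = 1726 N/mm.
f_max = √(f_v² + f_b²) = √(345.2² + 1726²) = 1760 N/mm.
φr_n = 0.75 × 0.6 × 430 × (0.707 × 16) = 2189 N/mm → adequate.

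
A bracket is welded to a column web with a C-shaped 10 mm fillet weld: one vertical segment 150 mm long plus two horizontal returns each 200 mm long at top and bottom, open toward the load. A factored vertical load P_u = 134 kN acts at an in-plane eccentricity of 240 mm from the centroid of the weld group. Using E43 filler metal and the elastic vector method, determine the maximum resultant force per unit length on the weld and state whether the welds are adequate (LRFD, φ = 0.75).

f_max ≈ 1180 N/mm; adequate

E43XX → F_EXX = 430 MPa.
Total weld length L_w = 550 mm. Treat welds as unit-width lines.
Centroid: x̄ = 2×200×100 / 550 = 72.73 mm from the vertical weld.
Polar moment about centroid: J = I_x + I_y = [150³/12 + 2×200×75²] + [150×72.73² + 2(200³/12 + 200×27.27²)] = 4955000 mm³.
Direct shear f_v = P/L_w = 134×10³ / 550 = 243.6 N/mm (vertical).
Torsion M = P·e = 134×10³ × 240 = 32160000 N·mm.
Critical point at (x, y) = (127.3, 75) from centroid. f_tx = M·y/J = 486.7 N/mm; f_ty = M·x/J = 826 N/mm.
Resultant f_max = √[f_tx² + (f_v + f_ty)²] = √[486.7² + (243.6 + 826)²] = 1175 N/mm.
Capacity per unit length: φr_n = 0.75 × 0.6 × 430 × (0.707 × 10) = 1368 N/mm.
1175 ≤ 1368 → adequate.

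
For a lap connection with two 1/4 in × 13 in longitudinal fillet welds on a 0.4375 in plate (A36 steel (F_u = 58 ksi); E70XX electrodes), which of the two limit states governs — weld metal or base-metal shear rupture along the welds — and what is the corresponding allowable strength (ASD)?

R_n/Ω ≈ 96.5 kip (weld metal governs)

E70XX → F_EXX = 70 ksi.
t_e = 0.707 × 0.25 = 0.1767 in; L = 26 in.
Weld metal: R_n/Ω = (1/2.0) × 0.6 × 70 × 0.1767 × 26 = 96.51 kip.
Base metal (shear rupture): R_n/Ω = (1/2.0) × 0.6 × 58 × 0.4375 × 26 = 197.9 kip.
Governing: weld metal.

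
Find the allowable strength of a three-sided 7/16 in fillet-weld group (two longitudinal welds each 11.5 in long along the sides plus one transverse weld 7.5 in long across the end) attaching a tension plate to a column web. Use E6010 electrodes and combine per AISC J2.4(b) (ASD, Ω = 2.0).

E60XX → F_EXX = 60 ksi.
t_e = 0.707 × 0.4375 = 0.3093 in.
R_nwl = 0.6 × 60 × 0.3093 × 23 = 256.1 kip (longitudinal, 2 welds).
R_nwt = 0.6 × 60 × 0.3093 × 7.5 = 83.51 kip (transverse, base value).
(i) R_nwl + R_nwt = 339.6 kip; (ii) 0.85 R_nwl + 1.5 R_nwt = 343 kip.
R_n = max = 343 kip [governs: (ii)]; R_n/Ω = 171.5 kip.

R_n/Ω ≈ 171 kip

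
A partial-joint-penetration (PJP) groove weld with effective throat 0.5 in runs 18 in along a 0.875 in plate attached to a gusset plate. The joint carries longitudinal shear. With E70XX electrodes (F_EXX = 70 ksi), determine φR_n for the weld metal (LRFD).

Effective throat (given) t_e = 0.5 in.
A_we = 0.5 × 18 = 9 in².
F_nw = 0.6 F_EXX = 42 ksi.
φR_n = 0.75 × 42 × 9 = 283.5 kip.

φR_n ≈ 284 kip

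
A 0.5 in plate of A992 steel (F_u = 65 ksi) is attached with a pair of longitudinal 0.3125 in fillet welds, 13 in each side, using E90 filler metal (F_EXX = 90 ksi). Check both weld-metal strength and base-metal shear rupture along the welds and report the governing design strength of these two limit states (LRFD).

t_e = 0.707 × 0.3125 = 0.2209 in; L = 26 in.
Weld metal: φR_n = 0.75 × 0.6 × 90 × 0.2209 × 26 = 232.6 kip.
Base metal (shear rupture): φR_n = 0.75 × 0.6 × 65 × 0.5 × 26 = 380.2 kip.
Governing: weld metal.

φR_n ≈ 233 kip (weld metal governs)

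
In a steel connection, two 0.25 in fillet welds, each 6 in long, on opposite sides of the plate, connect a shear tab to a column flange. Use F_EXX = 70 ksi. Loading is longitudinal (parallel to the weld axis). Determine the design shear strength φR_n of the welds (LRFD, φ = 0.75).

Effective throat t_e = 0.707 × 0.25 = 0.1767 in.
Total length L = 12 in; A_we = 0.1767 × 12 = 2.121 in².
F_nw = 0.6 F_EXX = 0.6 × 70 = 42 ksi.
φR_n = 0.75 × 42 × 2.121 = 66.81 kip.

φR_n ≈ 66.8 kip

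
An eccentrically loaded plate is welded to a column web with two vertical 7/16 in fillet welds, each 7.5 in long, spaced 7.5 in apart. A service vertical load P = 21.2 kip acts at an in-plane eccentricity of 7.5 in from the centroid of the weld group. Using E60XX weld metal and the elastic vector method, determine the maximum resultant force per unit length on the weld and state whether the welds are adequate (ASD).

E60XX → F_EXX = 60 ksi.
Total weld length L_w = 15 in. Treat welds as unit-width lines.
Polar moment about centroid: J = 2[d³/12 + d(b/2)²] = 2[7.5³/12 + 7.5×3.75²] = 281.2 in³.
Direct shear f_v = P/L_w = 21.2 / 15 = 1.413 kip/in (vertical).
Torsion M = P·e = 21.2 × 7.5 = 159 kip·in.
Critical point at (x, y) = (3.75, 3.75) from centroid. f_tx = M·y/J = 2.12 kip/in; f_ty = M·x/J = 2.12 kip/in.
Resultant f_max = √[f_tx² + (f_v + f_ty)²] = √[2.12² + (1.413 + 2.12)²] = 4.121 kip/in.
Capacity per unit length: r_n/Ω = (1/2.0) × 0.6 × 60 × (0.707 × 0.4375) = 5.568 kip/in.
4.121 ≤ 5.568 → adequate.

f_max ≈ 4.12 kip/in; adequate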